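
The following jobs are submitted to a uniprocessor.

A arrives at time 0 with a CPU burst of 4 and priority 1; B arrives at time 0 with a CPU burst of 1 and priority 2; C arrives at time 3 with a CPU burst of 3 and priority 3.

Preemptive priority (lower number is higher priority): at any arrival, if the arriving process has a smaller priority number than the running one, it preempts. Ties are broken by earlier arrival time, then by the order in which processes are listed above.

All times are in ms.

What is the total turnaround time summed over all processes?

Timeline: | A 0-4 | B 4-5 | C 5-8 |
Completion: A=4  B=5  C=8
Turnaround = completion − arrival: A=4, B=5, C=5
Total turnaround = 4 + 5 + 5 = 14

14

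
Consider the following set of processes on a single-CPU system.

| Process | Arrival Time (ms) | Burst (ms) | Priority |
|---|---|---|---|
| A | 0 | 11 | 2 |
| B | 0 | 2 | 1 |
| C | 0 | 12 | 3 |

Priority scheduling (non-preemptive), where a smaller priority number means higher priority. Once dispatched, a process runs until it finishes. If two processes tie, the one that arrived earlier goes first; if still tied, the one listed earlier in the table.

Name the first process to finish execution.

B

Timeline: | B 0-2 | A 2-13 | C 13-25 |
Completion: A=13  B=2  C=25
Finish order: B → A → C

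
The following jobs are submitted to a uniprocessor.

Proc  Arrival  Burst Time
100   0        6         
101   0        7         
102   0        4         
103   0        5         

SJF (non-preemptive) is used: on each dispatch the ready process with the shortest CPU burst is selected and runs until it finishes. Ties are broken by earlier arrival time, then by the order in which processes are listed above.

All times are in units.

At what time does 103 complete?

9

Gantt: | 102 0-4 | 103 4-9 | 100 9-15 | 101 15-22 |
Completion: 100=15  101=22  102=4  103=9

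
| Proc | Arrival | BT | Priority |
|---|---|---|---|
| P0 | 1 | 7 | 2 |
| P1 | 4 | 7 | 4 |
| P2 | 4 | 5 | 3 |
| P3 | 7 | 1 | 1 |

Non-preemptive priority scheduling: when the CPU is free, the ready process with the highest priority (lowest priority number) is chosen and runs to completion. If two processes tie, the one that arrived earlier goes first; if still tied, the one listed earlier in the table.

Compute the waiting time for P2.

Gantt: | idle 0-1 | P0 1-8 | P3 8-9 | P2 9-14 | P1 14-21 |
Completion: P0=8  P1=21  P2=14  P3=9
Turnaround (C−A): P0=7  P1=17  P2=10  P3=2
Waiting(P2) = turnaround − burst = 10 − 5 = 5

5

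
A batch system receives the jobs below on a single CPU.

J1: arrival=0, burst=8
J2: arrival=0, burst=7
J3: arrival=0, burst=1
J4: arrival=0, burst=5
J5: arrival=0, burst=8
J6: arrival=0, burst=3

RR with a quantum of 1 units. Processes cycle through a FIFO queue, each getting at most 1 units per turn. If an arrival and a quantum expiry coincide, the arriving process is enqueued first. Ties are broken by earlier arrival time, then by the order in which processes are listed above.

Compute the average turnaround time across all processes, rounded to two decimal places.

Schedule: | J1 0-1 | J2 1-2 | J3 2-3 | J4 3-4 | J5 4-5 | J6 5-6 | J1 6-7 | J2 7-8 | J4 8-9 | J5 9-10 | J6 10-11 | J1 11-12 | J2 12-13 | J4 13-14 | J5 14-15 | J6 15-16 | J1 16-17 | J2 17-18 | J4 18-19 | J5 19-20 | J1 20-21 | J2 21-22 | J4 22-23 | J5 23-24 | J1 24-25 | J2 25-26 | J5 26-27 | J1 27-28 | J2 28-29 | J5 29-30 | J1 30-31 | J5 31-32 |
Completion: J1=31  J2=29  J3=3  J4=23  J5=32  J6=16
Turnaround (C−A): J1=31  J2=29  J3=3  J4=23  J5=32  J6=16
Turnaround times: J1=31, J2=29, J3=3, J4=23, J5=32, J6=16
Average turnaround = (31+29+3+23+32+16) / 6 = 134/6 = 22.33

22.33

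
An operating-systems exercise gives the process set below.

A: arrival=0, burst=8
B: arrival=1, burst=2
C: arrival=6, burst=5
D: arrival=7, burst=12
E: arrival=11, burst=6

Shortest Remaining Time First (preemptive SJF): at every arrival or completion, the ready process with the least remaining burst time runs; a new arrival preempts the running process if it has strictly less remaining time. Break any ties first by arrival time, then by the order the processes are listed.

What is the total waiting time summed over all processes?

Timeline: | A 0-1 | B 1-3 | A 3-10 | C 10-15 | E 15-21 | D 21-33 |
Completion: A=10  B=3  C=15  D=33  E=21
Turnaround (C−A): A=10  B=2  C=9  D=26  E=10
Waiting = turnaround − burst: A=2, B=0, C=4, D=14, E=4
Total waiting = 2 + 0 + 4 + 14 + 4 = 24

24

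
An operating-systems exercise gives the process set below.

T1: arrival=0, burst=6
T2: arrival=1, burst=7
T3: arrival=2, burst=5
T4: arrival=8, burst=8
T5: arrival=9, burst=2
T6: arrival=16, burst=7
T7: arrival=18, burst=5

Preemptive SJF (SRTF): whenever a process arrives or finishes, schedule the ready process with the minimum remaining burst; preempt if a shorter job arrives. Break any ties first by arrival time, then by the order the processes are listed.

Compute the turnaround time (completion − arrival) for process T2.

Schedule: | T1 0-6 | T3 6-11 | T5 11-13 | T2 13-20 | T7 20-25 | T6 25-32 | T4 32-40 |
Completion: T1=6  T2=20  T3=11  T4=40  T5=13  T6=32  T7=25
Turnaround (C−A): T1=6  T2=19  T3=9  T4=32  T5=4  T6=16  T7=7
Turnaround(T2) = completion − arrival = 20 − 1 = 19

19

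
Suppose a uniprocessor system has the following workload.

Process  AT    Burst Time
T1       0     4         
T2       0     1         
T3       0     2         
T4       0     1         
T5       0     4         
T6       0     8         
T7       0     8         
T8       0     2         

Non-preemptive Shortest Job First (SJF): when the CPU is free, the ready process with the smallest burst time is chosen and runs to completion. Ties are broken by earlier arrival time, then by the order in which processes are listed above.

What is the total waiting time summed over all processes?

Schedule: | T2 0-1 | T4 1-2 | T3 2-4 | T8 4-6 | T1 6-10 | T5 10-14 | T6 14-22 | T7 22-30 |
Completion: T1=10  T2=1  T3=4  T4=2  T5=14  T6=22  T7=30  T8=6
Turnaround (C−A): T1=10  T2=1  T3=4  T4=2  T5=14  T6=22  T7=30  T8=6
Waiting = turnaround − burst: T1=6, T2=0, T3=2, T4=1, T5=10, T6=14, T7=22, T8=4
Total waiting = 6 + 0 + 2 + 1 + 10 + 14 + 22 + 4 = 59

59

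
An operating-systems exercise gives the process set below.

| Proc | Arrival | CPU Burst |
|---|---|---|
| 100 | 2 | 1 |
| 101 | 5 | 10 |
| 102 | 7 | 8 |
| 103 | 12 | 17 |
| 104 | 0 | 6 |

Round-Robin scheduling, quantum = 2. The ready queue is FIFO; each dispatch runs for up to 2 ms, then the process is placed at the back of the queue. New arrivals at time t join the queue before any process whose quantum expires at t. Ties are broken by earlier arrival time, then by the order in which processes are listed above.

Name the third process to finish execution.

102

Gantt: | 104 0-2 | 100 2-3 | 104 3-5 | 101 5-7 | 104 7-9 | 102 9-11 | 101 11-13 | 102 13-15 | 103 15-17 | 101 17-19 | 102 19-21 | 103 21-23 | 101 23-25 | 102 25-27 | 103 27-29 | 101 29-31 | 103 31-42 |
Completion: 100=3  101=31  102=27  103=42  104=9
Finish order: 100 → 104 → 102 → 101 → 103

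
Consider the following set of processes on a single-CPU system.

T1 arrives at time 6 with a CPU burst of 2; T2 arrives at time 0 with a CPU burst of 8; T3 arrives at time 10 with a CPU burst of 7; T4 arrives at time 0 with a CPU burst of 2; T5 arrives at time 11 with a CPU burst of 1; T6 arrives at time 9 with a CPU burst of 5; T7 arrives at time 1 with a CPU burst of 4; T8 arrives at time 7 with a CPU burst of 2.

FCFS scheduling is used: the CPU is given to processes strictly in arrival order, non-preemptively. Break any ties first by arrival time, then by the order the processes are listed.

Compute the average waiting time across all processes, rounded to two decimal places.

Schedule: | T2 0-8 | T4 8-10 | T7 10-14 | T1 14-16 | T8 16-18 | T6 18-23 | T3 23-30 | T5 30-31 |
Completion: T1=16  T2=8  T3=30  T4=10  T5=31  T6=23  T7=14  T8=18
Waiting times: T1=8, T2=0, T3=13, T4=8, T5=19, T6=9, T7=9, T8=9
Average waiting = (8+0+13+8+19+9+9+9) / 8 = 75/8 = 9.38

9.38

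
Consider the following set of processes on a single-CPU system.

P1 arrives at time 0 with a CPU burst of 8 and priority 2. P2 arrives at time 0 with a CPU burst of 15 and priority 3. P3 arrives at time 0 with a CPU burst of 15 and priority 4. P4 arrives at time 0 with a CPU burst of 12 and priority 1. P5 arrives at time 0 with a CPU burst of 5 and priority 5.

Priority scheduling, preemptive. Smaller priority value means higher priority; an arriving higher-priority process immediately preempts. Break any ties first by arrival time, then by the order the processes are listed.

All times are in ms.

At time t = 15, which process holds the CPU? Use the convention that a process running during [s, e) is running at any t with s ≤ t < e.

Schedule: | P4 0-12 | P1 12-20 | P2 20-35 | P3 35-50 | P5 50-55 |
Completion: P1=20  P2=35  P3=50  P4=12  P5=55

P1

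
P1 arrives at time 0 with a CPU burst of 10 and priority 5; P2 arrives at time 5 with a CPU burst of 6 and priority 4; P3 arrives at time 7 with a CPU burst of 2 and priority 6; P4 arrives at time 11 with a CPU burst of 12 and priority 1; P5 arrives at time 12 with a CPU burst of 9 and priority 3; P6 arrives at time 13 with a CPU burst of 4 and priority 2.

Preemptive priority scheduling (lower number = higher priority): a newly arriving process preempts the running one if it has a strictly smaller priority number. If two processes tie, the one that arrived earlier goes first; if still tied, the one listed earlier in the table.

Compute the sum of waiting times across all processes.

Schedule: | P1 0-5 | P2 5-11 | P4 11-23 | P6 23-27 | P5 27-36 | P1 36-41 | P3 41-43 |
Completion: P1=41  P2=11  P3=43  P4=23  P5=36  P6=27
Waiting = turnaround − burst: P1=31, P2=0, P3=34, P4=0, P5=15, P6=10
Total waiting = 31 + 0 + 34 + 0 + 15 + 10 = 90

90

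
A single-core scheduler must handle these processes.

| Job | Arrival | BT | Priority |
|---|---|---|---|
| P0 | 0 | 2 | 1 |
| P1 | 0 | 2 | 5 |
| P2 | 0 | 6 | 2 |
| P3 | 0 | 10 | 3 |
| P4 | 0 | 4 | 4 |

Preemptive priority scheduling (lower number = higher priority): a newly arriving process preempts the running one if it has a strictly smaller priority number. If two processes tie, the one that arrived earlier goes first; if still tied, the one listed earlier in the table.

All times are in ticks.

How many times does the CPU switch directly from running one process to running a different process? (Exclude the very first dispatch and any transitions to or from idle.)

4

Schedule: | P0 0-2 | P2 2-8 | P3 8-18 | P4 18-22 | P1 22-24 |
Completion: P0=2  P1=24  P2=8  P3=18  P4=22
Turnaround (C−A): P0=2  P1=24  P2=8  P3=18  P4=22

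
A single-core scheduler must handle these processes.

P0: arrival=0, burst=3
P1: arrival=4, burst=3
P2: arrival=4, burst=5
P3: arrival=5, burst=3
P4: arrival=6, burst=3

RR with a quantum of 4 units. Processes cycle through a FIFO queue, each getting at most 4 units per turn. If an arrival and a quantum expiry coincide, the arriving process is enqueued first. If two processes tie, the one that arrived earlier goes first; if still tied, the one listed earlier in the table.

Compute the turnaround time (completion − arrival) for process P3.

9

Timeline: | P0 0-3 | idle 3-4 | P1 4-7 | P2 7-11 | P3 11-14 | P4 14-17 | P2 17-18 |
Completion: P0=3  P1=7  P2=18  P3=14  P4=17
Turnaround (C−A): P0=3  P1=3  P2=14  P3=9  P4=11
Turnaround(P3) = completion − arrival = 14 − 5 = 9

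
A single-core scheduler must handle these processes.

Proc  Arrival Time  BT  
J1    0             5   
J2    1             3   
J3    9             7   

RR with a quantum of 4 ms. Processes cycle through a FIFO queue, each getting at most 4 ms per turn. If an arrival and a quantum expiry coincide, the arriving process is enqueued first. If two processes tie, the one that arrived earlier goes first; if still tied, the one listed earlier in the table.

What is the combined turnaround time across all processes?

21

Gantt: | J1 0-4 | J2 4-7 | J1 7-8 | idle 8-9 | J3 9-16 |
Completion: J1=8  J2=7  J3=16
Turnaround (C−A): J1=8  J2=6  J3=7
Turnaround = completion − arrival: J1=8, J2=6, J3=7
Total turnaround = 8 + 6 + 7 = 21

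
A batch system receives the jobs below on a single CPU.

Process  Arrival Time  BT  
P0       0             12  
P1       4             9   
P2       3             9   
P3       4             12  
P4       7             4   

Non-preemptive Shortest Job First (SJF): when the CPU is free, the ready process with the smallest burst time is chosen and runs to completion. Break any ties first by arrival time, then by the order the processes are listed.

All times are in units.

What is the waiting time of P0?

0

Gantt: | P0 0-12 | P4 12-16 | P2 16-25 | P1 25-34 | P3 34-46 |
Completion: P0=12  P1=34  P2=25  P3=46  P4=16
Turnaround (C−A): P0=12  P1=30  P2=22  P3=42  P4=9
Waiting(P0) = turnaround − burst = 12 − 12 = 0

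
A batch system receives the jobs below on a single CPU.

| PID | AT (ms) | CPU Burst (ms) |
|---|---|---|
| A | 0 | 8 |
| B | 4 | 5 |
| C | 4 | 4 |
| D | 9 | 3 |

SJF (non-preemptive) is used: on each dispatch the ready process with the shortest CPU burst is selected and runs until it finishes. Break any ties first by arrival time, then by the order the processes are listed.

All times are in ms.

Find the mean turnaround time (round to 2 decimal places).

Timeline: | A 0-8 | C 8-12 | D 12-15 | B 15-20 |
Completion: A=8  B=20  C=12  D=15
Turnaround (C−A): A=8  B=16  C=8  D=6
Turnaround times: A=8, B=16, C=8, D=6
Average turnaround = (8+16+8+6) / 4 = 38/4 = 9.50

9.50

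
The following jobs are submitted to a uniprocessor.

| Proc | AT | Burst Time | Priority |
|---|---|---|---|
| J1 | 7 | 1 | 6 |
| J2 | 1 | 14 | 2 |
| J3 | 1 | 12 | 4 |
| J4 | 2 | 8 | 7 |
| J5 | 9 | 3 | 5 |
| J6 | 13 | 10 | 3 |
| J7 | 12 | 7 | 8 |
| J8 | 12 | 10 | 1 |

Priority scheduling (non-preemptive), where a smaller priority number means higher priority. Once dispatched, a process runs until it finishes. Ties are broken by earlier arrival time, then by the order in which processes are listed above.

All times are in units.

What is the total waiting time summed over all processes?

226

Schedule: | idle 0-1 | J2 1-15 | J8 15-25 | J6 25-35 | J3 35-47 | J5 47-50 | J1 50-51 | J4 51-59 | J7 59-66 |
Completion: J1=51  J2=15  J3=47  J4=59  J5=50  J6=35  J7=66  J8=25
Turnaround (C−A): J1=44  J2=14  J3=46  J4=57  J5=41  J6=22  J7=54  J8=13
Waiting = turnaround − burst: J1=43, J2=0, J3=34, J4=49, J5=38, J6=12, J7=47, J8=3
Total waiting = 43 + 0 + 34 + 49 + 38 + 12 + 47 + 3 = 226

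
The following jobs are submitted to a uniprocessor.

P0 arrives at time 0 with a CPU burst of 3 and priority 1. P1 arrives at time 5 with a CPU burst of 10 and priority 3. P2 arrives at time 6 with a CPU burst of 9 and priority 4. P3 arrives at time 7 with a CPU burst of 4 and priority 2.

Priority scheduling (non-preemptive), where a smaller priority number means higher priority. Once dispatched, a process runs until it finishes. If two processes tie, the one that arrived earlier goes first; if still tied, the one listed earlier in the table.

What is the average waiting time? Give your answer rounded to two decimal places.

5.25

Gantt: | P0 0-3 | idle 3-5 | P1 5-15 | P3 15-19 | P2 19-28 |
Completion: P0=3  P1=15  P2=28  P3=19
Turnaround (C−A): P0=3  P1=10  P2=22  P3=12
Waiting times: P0=0, P1=0, P2=13, P3=8
Average waiting = (0+0+13+8) / 4 = 21/4 = 5.25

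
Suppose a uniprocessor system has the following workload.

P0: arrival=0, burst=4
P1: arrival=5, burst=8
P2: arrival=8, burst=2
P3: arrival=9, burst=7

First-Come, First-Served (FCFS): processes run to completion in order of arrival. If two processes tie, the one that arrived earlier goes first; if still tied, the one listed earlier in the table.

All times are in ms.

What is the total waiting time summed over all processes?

11

Gantt: | P0 0-4 | idle 4-5 | P1 5-13 | P2 13-15 | P3 15-22 |
Completion: P0=4  P1=13  P2=15  P3=22
Waiting = turnaround − burst: P0=0, P1=0, P2=5, P3=6
Total waiting = 0 + 0 + 5 + 6 = 11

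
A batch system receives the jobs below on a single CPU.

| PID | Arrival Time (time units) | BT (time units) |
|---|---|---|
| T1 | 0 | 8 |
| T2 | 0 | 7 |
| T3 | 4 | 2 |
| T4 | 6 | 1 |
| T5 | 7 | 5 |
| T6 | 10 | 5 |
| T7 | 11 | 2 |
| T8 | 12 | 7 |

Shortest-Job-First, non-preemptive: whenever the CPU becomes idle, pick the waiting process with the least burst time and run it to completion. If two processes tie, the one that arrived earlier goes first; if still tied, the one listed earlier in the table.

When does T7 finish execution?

17

Schedule: | T2 0-7 | T4 7-8 | T3 8-10 | T5 10-15 | T7 15-17 | T6 17-22 | T8 22-29 | T1 29-37 |
Completion: T1=37  T2=7  T3=10  T4=8  T5=15  T6=22  T7=17  T8=29
Turnaround (C−A): T1=37  T2=7  T3=6  T4=2  T5=8  T6=12  T7=6  T8=17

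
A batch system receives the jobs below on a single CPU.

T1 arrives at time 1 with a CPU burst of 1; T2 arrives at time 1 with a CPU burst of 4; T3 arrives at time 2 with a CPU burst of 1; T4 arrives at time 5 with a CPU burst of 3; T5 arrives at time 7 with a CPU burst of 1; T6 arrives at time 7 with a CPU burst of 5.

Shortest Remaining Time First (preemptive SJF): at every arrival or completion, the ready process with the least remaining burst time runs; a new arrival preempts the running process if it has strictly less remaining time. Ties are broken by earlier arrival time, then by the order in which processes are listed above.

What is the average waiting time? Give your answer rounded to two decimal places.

Schedule: | idle 0-1 | T1 1-2 | T3 2-3 | T2 3-7 | T5 7-8 | T4 8-11 | T6 11-16 |
Completion: T1=2  T2=7  T3=3  T4=11  T5=8  T6=16
Turnaround (C−A): T1=1  T2=6  T3=1  T4=6  T5=1  T6=9
Waiting times: T1=0, T2=2, T3=0, T4=3, T5=0, T6=4
Average waiting = (0+2+0+3+0+4) / 6 = 9/6 = 1.50

1.50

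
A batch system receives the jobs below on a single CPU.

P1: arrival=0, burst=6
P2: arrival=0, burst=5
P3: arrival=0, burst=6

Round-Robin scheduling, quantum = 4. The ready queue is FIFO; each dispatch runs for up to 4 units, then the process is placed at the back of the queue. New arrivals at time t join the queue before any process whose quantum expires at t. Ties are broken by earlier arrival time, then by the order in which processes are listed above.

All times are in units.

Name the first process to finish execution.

Gantt: | P1 0-4 | P2 4-8 | P3 8-12 | P1 12-14 | P2 14-15 | P3 15-17 |
Completion: P1=14  P2=15  P3=17
Finish order: P1 → P2 → P3

P1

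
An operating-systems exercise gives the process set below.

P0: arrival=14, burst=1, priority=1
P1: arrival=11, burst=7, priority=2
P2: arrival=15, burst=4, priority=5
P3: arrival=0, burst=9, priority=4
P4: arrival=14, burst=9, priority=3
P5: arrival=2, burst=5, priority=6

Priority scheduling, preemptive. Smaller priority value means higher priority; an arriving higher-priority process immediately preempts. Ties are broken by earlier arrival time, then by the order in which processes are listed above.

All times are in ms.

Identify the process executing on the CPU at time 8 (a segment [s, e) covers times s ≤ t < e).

P3

Schedule: | P3 0-9 | P5 9-11 | P1 11-14 | P0 14-15 | P1 15-19 | P4 19-28 | P2 28-32 | P5 32-35 |
Completion: P0=15  P1=19  P2=32  P3=9  P4=28  P5=35
Turnaround (C−A): P0=1  P1=8  P2=17  P3=9  P4=14  P5=33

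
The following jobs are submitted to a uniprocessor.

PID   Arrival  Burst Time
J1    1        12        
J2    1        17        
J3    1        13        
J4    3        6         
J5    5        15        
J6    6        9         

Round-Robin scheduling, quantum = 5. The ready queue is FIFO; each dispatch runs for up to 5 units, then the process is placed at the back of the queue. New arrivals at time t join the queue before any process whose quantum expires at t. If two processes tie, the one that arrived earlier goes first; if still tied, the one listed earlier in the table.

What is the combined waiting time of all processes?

Gantt: | idle 0-1 | J1 1-6 | J2 6-11 | J3 11-16 | J4 16-21 | J5 21-26 | J6 26-31 | J1 31-36 | J2 36-41 | J3 41-46 | J4 46-47 | J5 47-52 | J6 52-56 | J1 56-58 | J2 58-63 | J3 63-66 | J5 66-71 | J2 71-73 |
Completion: J1=58  J2=73  J3=66  J4=47  J5=71  J6=56
Turnaround (C−A): J1=57  J2=72  J3=65  J4=44  J5=66  J6=50
Waiting = turnaround − burst: J1=45, J2=55, J3=52, J4=38, J5=51, J6=41
Total waiting = 45 + 55 + 52 + 38 + 51 + 41 = 282

282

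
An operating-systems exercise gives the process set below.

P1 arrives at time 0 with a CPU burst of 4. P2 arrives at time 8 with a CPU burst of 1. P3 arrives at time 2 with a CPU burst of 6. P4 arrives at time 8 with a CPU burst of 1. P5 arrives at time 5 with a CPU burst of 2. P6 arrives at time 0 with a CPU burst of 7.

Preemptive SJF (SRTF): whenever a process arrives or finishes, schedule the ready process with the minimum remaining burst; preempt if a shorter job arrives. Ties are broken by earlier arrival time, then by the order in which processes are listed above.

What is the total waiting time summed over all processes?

21

Gantt: | P1 0-4 | P3 4-5 | P5 5-7 | P3 7-8 | P2 8-9 | P4 9-10 | P3 10-14 | P6 14-21 |
Completion: P1=4  P2=9  P3=14  P4=10  P5=7  P6=21
Turnaround (C−A): P1=4  P2=1  P3=12  P4=2  P5=2  P6=21
Waiting = turnaround − burst: P1=0, P2=0, P3=6, P4=1, P5=0, P6=14
Total waiting = 0 + 0 + 6 + 1 + 0 + 14 = 21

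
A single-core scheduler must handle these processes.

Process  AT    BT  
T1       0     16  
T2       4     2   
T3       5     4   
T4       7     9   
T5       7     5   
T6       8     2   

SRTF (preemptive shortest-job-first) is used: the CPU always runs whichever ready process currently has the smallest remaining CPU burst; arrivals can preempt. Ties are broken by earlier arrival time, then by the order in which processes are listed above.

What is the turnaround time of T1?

38

Schedule: | T1 0-4 | T2 4-6 | T3 6-10 | T6 10-12 | T5 12-17 | T4 17-26 | T1 26-38 |
Completion: T1=38  T2=6  T3=10  T4=26  T5=17  T6=12
Turnaround (C−A): T1=38  T2=2  T3=5  T4=19  T5=10  T6=4
Turnaround(T1) = completion − arrival = 38 − 0 = 38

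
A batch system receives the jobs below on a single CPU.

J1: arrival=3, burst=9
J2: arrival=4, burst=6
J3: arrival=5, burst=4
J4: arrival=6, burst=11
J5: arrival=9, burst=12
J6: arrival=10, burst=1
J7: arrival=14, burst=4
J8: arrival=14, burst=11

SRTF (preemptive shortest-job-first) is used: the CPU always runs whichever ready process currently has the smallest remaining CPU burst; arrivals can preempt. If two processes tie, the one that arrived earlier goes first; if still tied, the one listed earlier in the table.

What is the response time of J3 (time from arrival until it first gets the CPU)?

Timeline: | idle 0-3 | J1 3-4 | J2 4-5 | J3 5-9 | J2 9-10 | J6 10-11 | J2 11-15 | J7 15-19 | J1 19-27 | J4 27-38 | J8 38-49 | J5 49-61 |
Completion: J1=27  J2=15  J3=9  J4=38  J5=61  J6=11  J7=19  J8=49
Response(J3) = first start − arrival = 5 − 5 = 0

0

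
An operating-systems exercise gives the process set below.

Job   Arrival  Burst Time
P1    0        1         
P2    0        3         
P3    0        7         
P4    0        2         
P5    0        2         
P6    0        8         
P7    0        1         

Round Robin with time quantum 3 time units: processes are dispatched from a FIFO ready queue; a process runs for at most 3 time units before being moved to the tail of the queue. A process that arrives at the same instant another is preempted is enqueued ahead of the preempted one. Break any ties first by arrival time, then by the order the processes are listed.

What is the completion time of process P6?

Schedule: | P1 0-1 | P2 1-4 | P3 4-7 | P4 7-9 | P5 9-11 | P6 11-14 | P7 14-15 | P3 15-18 | P6 18-21 | P3 21-22 | P6 22-24 |
Completion: P1=1  P2=4  P3=22  P4=9  P5=11  P6=24  P7=15

24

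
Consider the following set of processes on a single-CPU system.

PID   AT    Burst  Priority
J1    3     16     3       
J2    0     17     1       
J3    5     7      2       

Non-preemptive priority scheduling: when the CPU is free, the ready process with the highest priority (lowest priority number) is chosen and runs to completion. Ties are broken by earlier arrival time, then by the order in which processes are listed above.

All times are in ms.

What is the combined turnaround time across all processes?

73

Timeline: | J2 0-17 | J3 17-24 | J1 24-40 |
Completion: J1=40  J2=17  J3=24
Turnaround (C−A): J1=37  J2=17  J3=19
Turnaround = completion − arrival: J1=37, J2=17, J3=19
Total turnaround = 37 + 17 + 19 = 73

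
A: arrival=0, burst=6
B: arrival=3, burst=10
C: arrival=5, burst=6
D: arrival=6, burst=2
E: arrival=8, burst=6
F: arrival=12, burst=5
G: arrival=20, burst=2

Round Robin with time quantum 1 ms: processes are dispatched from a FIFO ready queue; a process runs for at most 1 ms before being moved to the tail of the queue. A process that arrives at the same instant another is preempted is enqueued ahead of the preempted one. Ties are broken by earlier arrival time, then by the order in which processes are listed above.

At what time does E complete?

Schedule: | A 0-3 | B 3-4 | A 4-5 | B 5-6 | C 6-7 | A 7-8 | D 8-9 | B 9-10 | C 10-11 | E 11-12 | A 12-13 | D 13-14 | B 14-15 | C 15-16 | F 16-17 | E 17-18 | B 18-19 | C 19-20 | F 20-21 | E 21-22 | B 22-23 | G 23-24 | C 24-25 | F 25-26 | E 26-27 | B 27-28 | G 28-29 | C 29-30 | F 30-31 | E 31-32 | B 32-33 | F 33-34 | E 34-35 | B 35-37 |
Completion: A=13  B=37  C=30  D=14  E=35  F=34  G=29
Turnaround (C−A): A=13  B=34  C=25  D=8  E=27  F=22  G=9

35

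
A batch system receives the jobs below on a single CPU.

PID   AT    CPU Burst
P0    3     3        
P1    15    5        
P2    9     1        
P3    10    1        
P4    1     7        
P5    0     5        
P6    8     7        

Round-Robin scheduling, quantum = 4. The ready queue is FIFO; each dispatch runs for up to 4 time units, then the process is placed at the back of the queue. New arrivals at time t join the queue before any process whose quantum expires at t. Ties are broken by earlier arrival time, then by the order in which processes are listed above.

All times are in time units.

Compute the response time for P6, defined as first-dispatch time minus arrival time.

4

Gantt: | P5 0-4 | P4 4-8 | P0 8-11 | P5 11-12 | P6 12-16 | P4 16-19 | P2 19-20 | P3 20-21 | P1 21-25 | P6 25-28 | P1 28-29 |
Completion: P0=11  P1=29  P2=20  P3=21  P4=19  P5=12  P6=28
Turnaround (C−A): P0=8  P1=14  P2=11  P3=11  P4=18  P5=12  P6=20
Response(P6) = first start − arrival = 12 − 8 = 4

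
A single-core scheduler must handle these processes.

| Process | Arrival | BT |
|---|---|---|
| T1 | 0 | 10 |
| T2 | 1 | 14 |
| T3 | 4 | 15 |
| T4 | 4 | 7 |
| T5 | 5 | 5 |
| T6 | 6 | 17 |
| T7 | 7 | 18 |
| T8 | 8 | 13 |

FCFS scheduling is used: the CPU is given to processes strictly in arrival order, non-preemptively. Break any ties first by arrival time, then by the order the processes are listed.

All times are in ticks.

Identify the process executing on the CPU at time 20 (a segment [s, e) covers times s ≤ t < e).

T2

Gantt: | T1 0-10 | T2 10-24 | T3 24-39 | T4 39-46 | T5 46-51 | T6 51-68 | T7 68-86 | T8 86-99 |
Completion: T1=10  T2=24  T3=39  T4=46  T5=51  T6=68  T7=86  T8=99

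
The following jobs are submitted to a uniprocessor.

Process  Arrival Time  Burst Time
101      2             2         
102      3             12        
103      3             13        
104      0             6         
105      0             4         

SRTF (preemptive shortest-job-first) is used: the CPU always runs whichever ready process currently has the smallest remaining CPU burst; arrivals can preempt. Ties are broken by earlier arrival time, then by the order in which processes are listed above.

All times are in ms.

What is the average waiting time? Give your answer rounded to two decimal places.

7.60

Timeline: | 105 0-4 | 101 4-6 | 104 6-12 | 102 12-24 | 103 24-37 |
Completion: 101=6  102=24  103=37  104=12  105=4
Waiting times: 101=2, 102=9, 103=21, 104=6, 105=0
Average waiting = (2+9+21+6+0) / 5 = 38/5 = 7.60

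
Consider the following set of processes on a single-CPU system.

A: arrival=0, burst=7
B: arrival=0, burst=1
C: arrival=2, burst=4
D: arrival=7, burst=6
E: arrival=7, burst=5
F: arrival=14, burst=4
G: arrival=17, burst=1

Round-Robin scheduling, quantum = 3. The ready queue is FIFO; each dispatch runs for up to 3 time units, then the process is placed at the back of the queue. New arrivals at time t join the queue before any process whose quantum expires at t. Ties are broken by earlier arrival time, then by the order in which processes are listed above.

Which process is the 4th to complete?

D

Gantt: | A 0-3 | B 3-4 | C 4-7 | A 7-10 | D 10-13 | E 13-16 | C 16-17 | A 17-18 | D 18-21 | F 21-24 | E 24-26 | G 26-27 | F 27-28 |
Completion: A=18  B=4  C=17  D=21  E=26  F=28  G=27
Finish order: B → C → A → D → E → G → F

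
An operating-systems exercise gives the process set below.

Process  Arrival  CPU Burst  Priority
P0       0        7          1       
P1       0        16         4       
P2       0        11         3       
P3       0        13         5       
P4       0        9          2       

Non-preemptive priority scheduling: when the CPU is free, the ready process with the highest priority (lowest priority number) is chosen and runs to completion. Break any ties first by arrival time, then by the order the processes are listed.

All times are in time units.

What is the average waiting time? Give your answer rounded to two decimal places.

Timeline: | P0 0-7 | P4 7-16 | P2 16-27 | P1 27-43 | P3 43-56 |
Completion: P0=7  P1=43  P2=27  P3=56  P4=16
Turnaround (C−A): P0=7  P1=43  P2=27  P3=56  P4=16
Waiting times: P0=0, P1=27, P2=16, P3=43, P4=7
Average waiting = (0+27+16+43+7) / 5 = 93/5 = 18.60

18.60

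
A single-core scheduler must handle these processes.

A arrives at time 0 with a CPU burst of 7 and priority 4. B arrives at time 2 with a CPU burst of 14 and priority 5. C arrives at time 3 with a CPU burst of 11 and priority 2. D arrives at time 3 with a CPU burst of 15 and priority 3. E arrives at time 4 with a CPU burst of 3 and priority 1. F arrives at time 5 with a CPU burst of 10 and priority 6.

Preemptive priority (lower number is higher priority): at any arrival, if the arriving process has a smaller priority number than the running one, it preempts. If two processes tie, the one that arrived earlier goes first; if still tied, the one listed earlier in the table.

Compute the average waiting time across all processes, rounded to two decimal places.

Schedule: | A 0-3 | C 3-4 | E 4-7 | C 7-17 | D 17-32 | A 32-36 | B 36-50 | F 50-60 |
Completion: A=36  B=50  C=17  D=32  E=7  F=60
Turnaround (C−A): A=36  B=48  C=14  D=29  E=3  F=55
Waiting times: A=29, B=34, C=3, D=14, E=0, F=45
Average waiting = (29+34+3+14+0+45) / 6 = 125/6 = 20.83

20.83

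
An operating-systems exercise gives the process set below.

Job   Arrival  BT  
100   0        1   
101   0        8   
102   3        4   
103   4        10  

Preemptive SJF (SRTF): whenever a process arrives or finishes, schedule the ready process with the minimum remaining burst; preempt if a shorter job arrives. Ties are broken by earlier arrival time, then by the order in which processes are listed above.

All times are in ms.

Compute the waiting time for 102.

0

Gantt: | 100 0-1 | 101 1-3 | 102 3-7 | 101 7-13 | 103 13-23 |
Completion: 100=1  101=13  102=7  103=23
Turnaround (C−A): 100=1  101=13  102=4  103=19
Waiting(102) = turnaround − burst = 4 − 4 = 0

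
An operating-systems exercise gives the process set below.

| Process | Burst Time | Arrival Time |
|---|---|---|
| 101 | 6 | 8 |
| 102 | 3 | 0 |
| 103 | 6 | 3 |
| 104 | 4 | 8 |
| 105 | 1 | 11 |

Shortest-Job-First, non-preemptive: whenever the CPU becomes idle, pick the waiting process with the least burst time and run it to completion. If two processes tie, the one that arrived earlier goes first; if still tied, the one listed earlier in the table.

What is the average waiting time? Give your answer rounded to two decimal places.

1.80

Gantt: | 102 0-3 | 103 3-9 | 104 9-13 | 105 13-14 | 101 14-20 |
Completion: 101=20  102=3  103=9  104=13  105=14
Turnaround (C−A): 101=12  102=3  103=6  104=5  105=3
Waiting times: 101=6, 102=0, 103=0, 104=1, 105=2
Average waiting = (6+0+0+1+2) / 5 = 9/5 = 1.80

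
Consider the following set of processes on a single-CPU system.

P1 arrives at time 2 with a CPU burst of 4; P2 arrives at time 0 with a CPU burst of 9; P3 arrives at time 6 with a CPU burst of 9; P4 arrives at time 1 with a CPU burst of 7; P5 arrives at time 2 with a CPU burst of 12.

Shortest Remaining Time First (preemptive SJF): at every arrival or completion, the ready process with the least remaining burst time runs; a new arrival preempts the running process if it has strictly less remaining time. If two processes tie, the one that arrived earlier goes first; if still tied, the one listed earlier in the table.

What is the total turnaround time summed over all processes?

Gantt: | P2 0-1 | P4 1-2 | P1 2-6 | P4 6-12 | P2 12-20 | P3 20-29 | P5 29-41 |
Completion: P1=6  P2=20  P3=29  P4=12  P5=41
Turnaround (C−A): P1=4  P2=20  P3=23  P4=11  P5=39
Turnaround = completion − arrival: P1=4, P2=20, P3=23, P4=11, P5=39
Total turnaround = 4 + 20 + 23 + 11 + 39 = 97

97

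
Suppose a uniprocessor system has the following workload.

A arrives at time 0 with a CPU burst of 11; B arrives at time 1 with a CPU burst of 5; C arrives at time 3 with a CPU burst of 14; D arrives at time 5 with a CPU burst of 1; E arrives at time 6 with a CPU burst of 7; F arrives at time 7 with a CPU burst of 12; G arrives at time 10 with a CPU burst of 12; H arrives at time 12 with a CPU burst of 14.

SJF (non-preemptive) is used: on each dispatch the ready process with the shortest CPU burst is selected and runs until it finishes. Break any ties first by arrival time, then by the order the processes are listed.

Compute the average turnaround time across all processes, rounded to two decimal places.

30.25

Timeline: | A 0-11 | D 11-12 | B 12-17 | E 17-24 | F 24-36 | G 36-48 | C 48-62 | H 62-76 |
Completion: A=11  B=17  C=62  D=12  E=24  F=36  G=48  H=76
Turnaround (C−A): A=11  B=16  C=59  D=7  E=18  F=29  G=38  H=64
Turnaround times: A=11, B=16, C=59, D=7, E=18, F=29, G=38, H=64
Average turnaround = (11+16+59+7+18+29+38+64) / 8 = 242/8 = 30.25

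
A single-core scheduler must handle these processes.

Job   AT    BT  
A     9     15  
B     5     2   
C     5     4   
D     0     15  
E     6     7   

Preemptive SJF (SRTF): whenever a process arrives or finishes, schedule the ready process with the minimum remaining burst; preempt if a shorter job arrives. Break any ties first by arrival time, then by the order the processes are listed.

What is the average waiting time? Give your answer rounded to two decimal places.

7.80

Schedule: | D 0-5 | B 5-7 | C 7-11 | E 11-18 | D 18-28 | A 28-43 |
Completion: A=43  B=7  C=11  D=28  E=18
Waiting times: A=19, B=0, C=2, D=13, E=5
Average waiting = (19+0+2+13+5) / 5 = 39/5 = 7.80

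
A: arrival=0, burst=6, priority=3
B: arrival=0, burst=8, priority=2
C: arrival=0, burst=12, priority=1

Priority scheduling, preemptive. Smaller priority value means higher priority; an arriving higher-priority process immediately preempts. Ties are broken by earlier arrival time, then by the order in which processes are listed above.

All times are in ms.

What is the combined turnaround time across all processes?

Gantt: | C 0-12 | B 12-20 | A 20-26 |
Completion: A=26  B=20  C=12
Turnaround (C−A): A=26  B=20  C=12
Turnaround = completion − arrival: A=26, B=20, C=12
Total turnaround = 26 + 20 + 12 = 58

58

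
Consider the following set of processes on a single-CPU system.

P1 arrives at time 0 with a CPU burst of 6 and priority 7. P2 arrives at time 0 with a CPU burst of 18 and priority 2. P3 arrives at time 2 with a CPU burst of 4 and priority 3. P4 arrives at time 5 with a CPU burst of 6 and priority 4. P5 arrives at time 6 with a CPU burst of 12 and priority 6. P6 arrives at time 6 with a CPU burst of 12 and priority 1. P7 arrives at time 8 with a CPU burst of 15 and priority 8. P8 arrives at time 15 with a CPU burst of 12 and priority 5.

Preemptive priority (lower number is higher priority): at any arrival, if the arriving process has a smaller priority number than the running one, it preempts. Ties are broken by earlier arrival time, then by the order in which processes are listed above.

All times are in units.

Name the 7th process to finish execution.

P1

Gantt: | P2 0-6 | P6 6-18 | P2 18-30 | P3 30-34 | P4 34-40 | P8 40-52 | P5 52-64 | P1 64-70 | P7 70-85 |
Completion: P1=70  P2=30  P3=34  P4=40  P5=64  P6=18  P7=85  P8=52
Finish order: P6 → P2 → P3 → P4 → P8 → P5 → P1 → P7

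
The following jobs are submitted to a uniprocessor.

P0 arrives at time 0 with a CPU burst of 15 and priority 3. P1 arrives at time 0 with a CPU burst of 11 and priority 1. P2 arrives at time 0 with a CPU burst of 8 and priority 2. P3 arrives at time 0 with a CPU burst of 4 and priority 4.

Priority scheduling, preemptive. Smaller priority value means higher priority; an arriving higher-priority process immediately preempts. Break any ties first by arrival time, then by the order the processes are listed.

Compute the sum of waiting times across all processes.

64

Schedule: | P1 0-11 | P2 11-19 | P0 19-34 | P3 34-38 |
Completion: P0=34  P1=11  P2=19  P3=38
Turnaround (C−A): P0=34  P1=11  P2=19  P3=38
Waiting = turnaround − burst: P0=19, P1=0, P2=11, P3=34
Total waiting = 19 + 0 + 11 + 34 = 64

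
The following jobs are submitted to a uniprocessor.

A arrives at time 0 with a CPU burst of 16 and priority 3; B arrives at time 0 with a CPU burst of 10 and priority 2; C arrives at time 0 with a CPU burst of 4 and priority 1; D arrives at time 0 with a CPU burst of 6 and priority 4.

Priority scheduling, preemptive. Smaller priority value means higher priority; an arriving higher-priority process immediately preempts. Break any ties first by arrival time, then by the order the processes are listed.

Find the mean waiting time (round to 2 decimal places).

Gantt: | C 0-4 | B 4-14 | A 14-30 | D 30-36 |
Completion: A=30  B=14  C=4  D=36
Waiting times: A=14, B=4, C=0, D=30
Average waiting = (14+4+0+30) / 4 = 48/4 = 12.00

12.00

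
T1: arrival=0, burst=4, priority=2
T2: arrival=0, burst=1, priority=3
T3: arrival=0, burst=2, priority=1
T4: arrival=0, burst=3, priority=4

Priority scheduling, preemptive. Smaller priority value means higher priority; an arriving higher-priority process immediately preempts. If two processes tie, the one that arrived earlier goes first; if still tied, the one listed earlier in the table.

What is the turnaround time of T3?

2

Schedule: | T3 0-2 | T1 2-6 | T2 6-7 | T4 7-10 |
Completion: T1=6  T2=7  T3=2  T4=10
Turnaround(T3) = completion − arrival = 2 − 0 = 2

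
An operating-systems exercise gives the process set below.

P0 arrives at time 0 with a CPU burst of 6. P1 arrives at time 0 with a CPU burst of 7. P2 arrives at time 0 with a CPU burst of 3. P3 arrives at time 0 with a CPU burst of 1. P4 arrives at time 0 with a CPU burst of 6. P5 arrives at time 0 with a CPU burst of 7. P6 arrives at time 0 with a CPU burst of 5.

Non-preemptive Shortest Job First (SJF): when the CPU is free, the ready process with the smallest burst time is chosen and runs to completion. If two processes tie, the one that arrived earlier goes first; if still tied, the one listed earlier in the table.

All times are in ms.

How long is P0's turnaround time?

Gantt: | P3 0-1 | P2 1-4 | P6 4-9 | P0 9-15 | P4 15-21 | P1 21-28 | P5 28-35 |
Completion: P0=15  P1=28  P2=4  P3=1  P4=21  P5=35  P6=9
Turnaround (C−A): P0=15  P1=28  P2=4  P3=1  P4=21  P5=35  P6=9
Turnaround(P0) = completion − arrival = 15 − 0 = 15

15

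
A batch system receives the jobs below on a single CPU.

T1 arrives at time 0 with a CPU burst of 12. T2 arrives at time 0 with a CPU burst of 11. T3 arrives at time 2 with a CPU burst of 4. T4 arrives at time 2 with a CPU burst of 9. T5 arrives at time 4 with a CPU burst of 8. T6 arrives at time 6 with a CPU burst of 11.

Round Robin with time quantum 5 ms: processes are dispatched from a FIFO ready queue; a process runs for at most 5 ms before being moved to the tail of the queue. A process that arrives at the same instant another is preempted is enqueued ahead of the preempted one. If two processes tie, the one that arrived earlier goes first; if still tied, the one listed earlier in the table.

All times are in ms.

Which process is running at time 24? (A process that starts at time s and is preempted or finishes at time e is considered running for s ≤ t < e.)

Schedule: | T1 0-5 | T2 5-10 | T3 10-14 | T4 14-19 | T5 19-24 | T1 24-29 | T6 29-34 | T2 34-39 | T4 39-43 | T5 43-46 | T1 46-48 | T6 48-53 | T2 53-54 | T6 54-55 |
Completion: T1=48  T2=54  T3=14  T4=43  T5=46  T6=55

T1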